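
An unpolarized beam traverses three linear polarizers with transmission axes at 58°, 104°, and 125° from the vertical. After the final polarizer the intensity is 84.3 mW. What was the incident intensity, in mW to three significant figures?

I₀ ≈ 401 mW

Unpolarized light through the first polarizer → I₁ = ½ I₀, now polarized at 58°.
I₂ = I₁ cos²(104° − 58°) = 0.5 I₀ · cos²(46°) = 0.2413 I₀.
I₃ = I₂ cos²(125° − 104°) = 0.2413 I₀ · cos²(21°) = 0.2103 I₀.
So 84.3 mW = 0.2103 I₀, giving I₀ = 84.3/0.2103 = 400.9 mW.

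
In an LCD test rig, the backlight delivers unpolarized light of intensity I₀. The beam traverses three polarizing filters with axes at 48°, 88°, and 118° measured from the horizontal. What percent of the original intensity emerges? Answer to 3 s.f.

Unpolarized light through the first polarizer → I₁ = ½ I₀, now polarized at 48°.
I₂ = I₁ cos²(88° − 48°) = 0.5 I₀ · cos²(40°) = 0.2934 I₀.
I₃ = I₂ cos²(118° − 88°) = 0.2934 I₀ · cos²(30°) = 0.2201 I₀.
That is 22.01% of the incident intensity.

≈ 22.0%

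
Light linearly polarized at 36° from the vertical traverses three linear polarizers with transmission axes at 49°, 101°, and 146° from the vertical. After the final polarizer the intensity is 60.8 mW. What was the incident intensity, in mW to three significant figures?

I₁ = I₀ cos²(49° − 36°) = I₀ cos²(13°) = 0.9494 I₀.
I₂ = I₁ cos²(101° − 49°) = 0.9494 I₀ · cos²(52°) = 0.3599 I₀.
I₃ = I₂ cos²(146° − 101°) = 0.3599 I₀ · cos²(45°) = 0.1799 I₀.
So 60.8 mW = 0.1799 I₀, giving I₀ = 60.8/0.1799 = 337.9 mW.

I₀ ≈ 338 mW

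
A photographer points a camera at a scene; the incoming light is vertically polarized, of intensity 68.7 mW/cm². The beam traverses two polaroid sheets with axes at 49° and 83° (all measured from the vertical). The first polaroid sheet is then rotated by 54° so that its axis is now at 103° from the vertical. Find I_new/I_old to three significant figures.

I_new/I_old ≈ 0.151

Before rotation:
I₁ = I₀ cos²(49° − 0°) = I₀ cos²(49°) = 0.4304 I₀.
I₂ = I₁ cos²(83° − 49°) = 0.4304 I₀ · cos²(34°) = 0.2958 I₀.
After rotation:
I₁ = I₀ cos²(103° − 0°) = I₀ cos²(77°) = 0.0506 I₀.
I₂ = I₁ cos²(83° − 103°) = 0.0506 I₀ · cos²(20°) = 0.04468 I₀.
Ratio = 0.04468 / 0.2958 = 0.151.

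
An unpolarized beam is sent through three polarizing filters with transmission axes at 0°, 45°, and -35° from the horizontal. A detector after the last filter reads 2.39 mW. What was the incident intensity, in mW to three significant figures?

Unpolarized light through the first polarizer → I₁ = ½ I₀, now polarized at 0°.
I₂ = I₁ cos²(45° − 0°) = 0.5 I₀ · cos²(45°) = 0.25 I₀.
I₃ = I₂ cos²(-35° − 45°) = 0.25 I₀ · cos²(80°) = 0.007538 I₀.
So 2.39 mW = 0.007538 I₀, giving I₀ = 2.39/0.007538 = 317 mW.

I₀ ≈ 317 mW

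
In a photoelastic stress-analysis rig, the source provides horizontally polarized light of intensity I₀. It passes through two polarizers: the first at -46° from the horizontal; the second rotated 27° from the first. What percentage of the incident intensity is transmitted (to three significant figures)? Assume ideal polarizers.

I₁ = I₀ cos²(-46° − 0°) = I₀ cos²(46°) = 0.4826 I₀.
I₂ = I₁ cos²(27°) = 0.4826 · 0.7939 I₀ = 0.3831 I₀.
That is 38.31% of the incident intensity.

≈ 38.3%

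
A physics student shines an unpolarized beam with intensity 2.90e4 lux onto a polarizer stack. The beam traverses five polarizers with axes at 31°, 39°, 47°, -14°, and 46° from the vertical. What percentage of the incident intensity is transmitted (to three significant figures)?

Unpolarized light through the first polarizer → I₁ = 2.90e4 lux/2 = 1.45e+04 lux, polarized at 31°.
I₂ = I₁ · cos²(8°) = 1.45e+04 · 0.9806 = 1.422e+04 lux.
I₃ = I₂ · cos²(8°) = 1.422e+04 · 0.9806 = 1.394e+04 lux.
I₄ = I₃ · cos²(61°) = 1.394e+04 · 0.235 = 3277 lux.
I₅ = I₄ · cos²(60°) = 3277 · 0.25 = 819.3 lux.
That is 2.825% of the incident intensity.

≈ 2.83%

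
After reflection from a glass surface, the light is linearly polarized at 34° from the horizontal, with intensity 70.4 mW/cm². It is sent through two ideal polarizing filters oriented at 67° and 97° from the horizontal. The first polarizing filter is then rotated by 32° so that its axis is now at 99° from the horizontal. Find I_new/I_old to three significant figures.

Before rotation:
By Malus's law, I₁ = I₀ cos²(67° − 34°) = I₀ cos²(33°) = 0.7034 I₀.
I₂ = I₁ cos²(97° − 67°) = 0.7034 I₀ · cos²(30°) = 0.5275 I₀.
After rotation:
I₁ = I₀ cos²(99° − 34°) = I₀ cos²(65°) = 0.1786 I₀.
I₂ = I₁ cos²(97° − 99°) = 0.1786 I₀ · cos²(2°) = 0.1784 I₀.
Ratio = 0.1784 / 0.5275 = 0.3382.

I_new/I_old ≈ 0.338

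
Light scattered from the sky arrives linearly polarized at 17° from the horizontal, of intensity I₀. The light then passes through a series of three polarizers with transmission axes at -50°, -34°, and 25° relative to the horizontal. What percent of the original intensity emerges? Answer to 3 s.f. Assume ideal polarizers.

By Malus's law, I₁ = I₀ cos²(-50° − 17°) = I₀ cos²(67°) = 0.1527 I₀.
I₂ = I₁ cos²(-34° + 50°) = 0.1527 I₀ · cos²(16°) = 0.1411 I₀.
I₃ = I₂ cos²(25° + 34°) = 0.1411 I₀ · cos²(59°) = 0.03742 I₀.
That is 3.742% of the incident intensity.

≈ 3.74%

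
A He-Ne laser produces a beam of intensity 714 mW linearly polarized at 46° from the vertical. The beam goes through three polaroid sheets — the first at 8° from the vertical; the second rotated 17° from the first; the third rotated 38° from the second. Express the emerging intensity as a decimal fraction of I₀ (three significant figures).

I/I₀ ≈ 0.353

I₁ = 714 mW · cos²(38°) = 443.4 mW.
I₂ = I₁ · cos²(17°) = 443.4 · 0.9145 = 405.5 mW.
I₃ = I₂ · cos²(38°) = 405.5 · 0.621 = 251.8 mW.
Transmitted fraction = 0.3526.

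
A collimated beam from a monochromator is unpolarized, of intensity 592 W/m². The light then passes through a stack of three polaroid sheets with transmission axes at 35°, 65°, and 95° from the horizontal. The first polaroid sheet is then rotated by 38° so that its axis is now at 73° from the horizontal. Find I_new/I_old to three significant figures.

I_new/I_old ≈ 1.31

Before rotation:
Unpolarized light through the first polarizer → I₁ = ½ I₀, now polarized at 35°.
I₂ = I₁ cos²(65° − 35°) = 0.5 I₀ · cos²(30°) = 0.375 I₀.
I₃ = I₂ cos²(95° − 65°) = 0.375 I₀ · cos²(30°) = 0.2813 I₀.
After rotation:
Unpolarized light through the first polarizer → I₁ = ½ I₀, now polarized at 73°.
I₂ = I₁ cos²(65° − 73°) = 0.5 I₀ · cos²(8°) = 0.4903 I₀.
I₃ = I₂ cos²(95° − 65°) = 0.4903 I₀ · cos²(30°) = 0.3677 I₀.
Ratio = 0.3677 / 0.2813 = 1.308.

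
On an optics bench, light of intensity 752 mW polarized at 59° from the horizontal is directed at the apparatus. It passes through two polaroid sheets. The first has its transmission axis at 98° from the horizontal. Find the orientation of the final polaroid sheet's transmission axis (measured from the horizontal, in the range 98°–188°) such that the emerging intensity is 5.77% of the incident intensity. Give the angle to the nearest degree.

I₁ = I₀ cos²(98° − 59°) = I₀ cos²(39°) = 0.604 I₀.
Need I₂/I₀ = 0.0577, so cos²(θ − 98°) = 0.0577 / 0.604 = 0.09554.
θ − 98° = arccos(√0.09554) = 72.0°, giving θ ≈ 98 + 72.0 = 170.0°.

θ ≈ 170°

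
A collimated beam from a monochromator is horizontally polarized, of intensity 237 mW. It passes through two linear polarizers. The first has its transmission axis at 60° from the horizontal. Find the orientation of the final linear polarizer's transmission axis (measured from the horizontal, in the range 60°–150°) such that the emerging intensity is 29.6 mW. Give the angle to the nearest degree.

By Malus's law, I₁ = I₀ cos²(60° − 0°) = I₀ cos²(60°) = 0.25 I₀.
Target fraction: 29.6 / 237 mW = 0.1249 of I₀.
Need I₂/I₀ = 0.1249, so cos²(θ − 60°) = 0.1249 / 0.25 = 0.4996.
θ − 60° = arccos(√0.4996) = 45.0°, giving θ ≈ 60 + 45.0 = 105.0°.

θ ≈ 105°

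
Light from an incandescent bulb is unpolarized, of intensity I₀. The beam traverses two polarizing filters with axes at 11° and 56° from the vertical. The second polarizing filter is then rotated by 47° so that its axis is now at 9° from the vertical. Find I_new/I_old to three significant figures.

Before rotation:
Unpolarized light through the first polarizer → I₁ = ½ I₀, now polarized at 11°.
I₂ = I₁ cos²(56° − 11°) = 0.5 I₀ · cos²(45°) = 0.25 I₀.
After rotation:
Unpolarized light through the first polarizer → I₁ = ½ I₀, now polarized at 11°.
I₂ = I₁ cos²(9° − 11°) = 0.5 I₀ · cos²(2°) = 0.4994 I₀.
Ratio = 0.4994 / 0.25 = 1.998.

I_new/I_old ≈ 2.00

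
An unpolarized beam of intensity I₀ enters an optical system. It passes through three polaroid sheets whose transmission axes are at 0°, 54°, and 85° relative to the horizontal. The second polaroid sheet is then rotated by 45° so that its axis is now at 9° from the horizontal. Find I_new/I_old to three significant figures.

Before rotation:
Unpolarized light through the first polarizer → I₁ = ½ I₀, now polarized at 0°.
I₂ = I₁ cos²(54° − 0°) = 0.5 I₀ · cos²(54°) = 0.1727 I₀.
I₃ = I₂ cos²(85° − 54°) = 0.1727 I₀ · cos²(31°) = 0.1269 I₀.
After rotation:
Unpolarized light through the first polarizer → I₁ = ½ I₀, now polarized at 0°.
I₂ = I₁ cos²(9° − 0°) = 0.5 I₀ · cos²(9°) = 0.4878 I₀.
I₃ = I₂ cos²(85° − 9°) = 0.4878 I₀ · cos²(76°) = 0.02855 I₀.
Ratio = 0.02855 / 0.1269 = 0.2249.

I_new/I_old ≈ 0.225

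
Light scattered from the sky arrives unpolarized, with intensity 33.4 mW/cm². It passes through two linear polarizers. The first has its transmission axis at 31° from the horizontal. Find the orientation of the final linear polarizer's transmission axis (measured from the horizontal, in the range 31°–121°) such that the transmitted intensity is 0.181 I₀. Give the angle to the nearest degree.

θ ≈ 84°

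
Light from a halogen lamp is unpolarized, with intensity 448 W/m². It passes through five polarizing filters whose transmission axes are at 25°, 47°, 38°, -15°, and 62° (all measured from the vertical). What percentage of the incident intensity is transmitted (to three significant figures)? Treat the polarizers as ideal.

≈ 0.768%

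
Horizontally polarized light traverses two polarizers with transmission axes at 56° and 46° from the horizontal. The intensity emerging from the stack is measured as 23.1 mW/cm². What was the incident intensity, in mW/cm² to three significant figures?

I₁ = I₀ cos²(56° − 0°) = I₀ cos²(56°) = 0.3127 I₀.
I₂ = I₁ cos²(46° − 56°) = 0.3127 I₀ · cos²(10°) = 0.3033 I₀.
So 23.1 mW/cm² = 0.3033 I₀, giving I₀ = 23.1/0.3033 = 76.17 mW/cm².

I₀ ≈ 76.2 mW/cm²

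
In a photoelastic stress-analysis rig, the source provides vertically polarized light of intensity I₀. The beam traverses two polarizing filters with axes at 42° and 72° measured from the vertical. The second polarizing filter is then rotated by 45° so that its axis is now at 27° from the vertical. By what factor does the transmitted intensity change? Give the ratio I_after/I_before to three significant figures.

I_new/I_old ≈ 1.24

Before rotation:
By Malus's law, I₁ = I₀ cos²(42° − 0°) = I₀ cos²(42°) = 0.5523 I₀.
I₂ = I₁ cos²(72° − 42°) = 0.5523 I₀ · cos²(30°) = 0.4142 I₀.
After rotation:
I₁ = I₀ cos²(42° − 0°) = I₀ cos²(42°) = 0.5523 I₀.
I₂ = I₁ cos²(27° − 42°) = 0.5523 I₀ · cos²(15°) = 0.5153 I₀.
Ratio = 0.5153 / 0.4142 = 1.244.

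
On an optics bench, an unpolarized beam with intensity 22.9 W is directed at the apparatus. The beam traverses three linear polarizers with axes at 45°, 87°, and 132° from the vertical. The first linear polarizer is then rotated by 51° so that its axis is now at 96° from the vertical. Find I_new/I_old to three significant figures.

Before rotation:
Unpolarized light through the first polarizer → I₁ = ½ I₀, now polarized at 45°.
I₂ = I₁ cos²(87° − 45°) = 0.5 I₀ · cos²(42°) = 0.2761 I₀.
I₃ = I₂ cos²(132° − 87°) = 0.2761 I₀ · cos²(45°) = 0.1381 I₀.
After rotation:
Unpolarized light through the first polarizer → I₁ = ½ I₀, now polarized at 96°.
I₂ = I₁ cos²(87° − 96°) = 0.5 I₀ · cos²(9°) = 0.4878 I₀.
I₃ = I₂ cos²(132° − 87°) = 0.4878 I₀ · cos²(45°) = 0.2439 I₀.
Ratio = 0.2439 / 0.1381 = 1.766.

I_new/I_old ≈ 1.77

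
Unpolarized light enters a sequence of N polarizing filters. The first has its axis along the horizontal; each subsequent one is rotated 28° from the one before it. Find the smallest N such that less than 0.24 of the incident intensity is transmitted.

First polarizer halves the unpolarized light: factor 1/2.
Each further stage multiplies by cos²(28°) = 0.7796.
After N polarizers: T = 0.5·0.7796^(N−1). Require T < 0.24 ⇒ N−1 > ln(0.24/0.5)/ln(0.7796) = 2.95, so N−1 ≥ 3 and N = 4.
Check: N=4 gives T = 0.2369 < 0.24; N=3 gives T = 0.3039.

N = 4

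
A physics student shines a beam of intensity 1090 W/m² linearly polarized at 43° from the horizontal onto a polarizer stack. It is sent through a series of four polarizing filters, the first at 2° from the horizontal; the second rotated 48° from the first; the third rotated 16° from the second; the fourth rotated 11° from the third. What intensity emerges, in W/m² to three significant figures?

I₁ = 1090 W/m² · cos²(41°) = 620.8 W/m².
I₂ = I₁ · cos²(48°) = 620.8 · 0.4477 = 278 W/m².
I₃ = I₂ · cos²(16°) = 278 · 0.924 = 256.9 W/m².
I₄ = I₃ · cos²(11°) = 256.9 · 0.9636 = 247.5 W/m².

I ≈ 248 W/m²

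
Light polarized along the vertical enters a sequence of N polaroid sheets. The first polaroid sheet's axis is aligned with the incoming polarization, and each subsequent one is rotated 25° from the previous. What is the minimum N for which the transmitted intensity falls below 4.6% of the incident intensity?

N = 17

First polarizer is aligned with the polarization: full transmission.
Each further stage multiplies by cos²(25°) = 0.8214.
After N polarizers: T = 0.8214^(N−1). Require T < 0.046 ⇒ N−1 > ln(0.046)/ln(0.8214) = 15.65, so N−1 ≥ 16 and N = 17.
Check: N=17 gives T = 0.04294 < 0.046; N=16 gives T = 0.05227.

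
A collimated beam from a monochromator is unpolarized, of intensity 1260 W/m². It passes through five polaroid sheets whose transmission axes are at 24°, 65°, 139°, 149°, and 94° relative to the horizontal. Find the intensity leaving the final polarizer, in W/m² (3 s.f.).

I ≈ 8.70 W/m²

Unpolarized light through the first polarizer → I₁ = 1260 W/m²/2 = 630 W/m², polarized at 24°.
I₂ = I₁ · cos²(41°) = 630 · 0.5696 = 358.8 W/m².
I₃ = I₂ · cos²(74°) = 358.8 · 0.07598 = 27.26 W/m².
I₄ = I₃ · cos²(10°) = 27.26 · 0.9698 = 26.44 W/m².
I₅ = I₄ · cos²(55°) = 26.44 · 0.329 = 8.699 W/m².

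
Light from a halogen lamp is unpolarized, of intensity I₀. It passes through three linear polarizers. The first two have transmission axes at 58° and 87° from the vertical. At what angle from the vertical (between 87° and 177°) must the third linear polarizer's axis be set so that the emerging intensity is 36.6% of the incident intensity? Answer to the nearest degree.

Unpolarized light through the first polarizer → I₁ = ½ I₀, now polarized at 58°.
I₂ = I₁ cos²(87° − 58°) = 0.5 I₀ · cos²(29°) = 0.3825 I₀.
Need I₃/I₀ = 0.366, so cos²(θ − 87°) = 0.366 / 0.3825 = 0.9569.
θ − 87° = arccos(√0.9569) = 12.0°, giving θ ≈ 87 + 12.0 = 99.0°.

θ ≈ 99°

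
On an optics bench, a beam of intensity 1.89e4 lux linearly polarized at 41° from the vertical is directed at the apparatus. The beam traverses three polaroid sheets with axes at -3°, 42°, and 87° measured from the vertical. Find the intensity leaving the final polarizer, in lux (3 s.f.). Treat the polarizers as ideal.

I ≈ 2440 lux

By Malus's law, I₁ = 1.89e4 lux · cos²(44°) = 9780 lux.
I₂ = I₁ · cos²(45°) = 9780 · 0.5 = 4890 lux.
I₃ = I₂ · cos²(45°) = 4890 · 0.5 = 2445 lux.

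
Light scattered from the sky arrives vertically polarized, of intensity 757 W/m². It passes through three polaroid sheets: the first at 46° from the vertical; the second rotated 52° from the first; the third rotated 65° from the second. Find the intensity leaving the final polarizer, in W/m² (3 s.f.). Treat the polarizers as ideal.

I₁ = 757 W/m² · cos²(46°) = 365.3 W/m².
I₂ = I₁ · cos²(52°) = 365.3 · 0.379 = 138.5 W/m².
I₃ = I₂ · cos²(65°) = 138.5 · 0.1786 = 24.73 W/m².

I ≈ 24.7 W/m²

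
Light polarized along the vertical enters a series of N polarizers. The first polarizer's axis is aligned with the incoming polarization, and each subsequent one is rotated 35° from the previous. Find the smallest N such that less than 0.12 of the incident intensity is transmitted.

First polarizer is aligned with the polarization: full transmission.
Each further stage multiplies by cos²(35°) = 0.671.
After N polarizers: T = 0.671^(N−1). Require T < 0.12 ⇒ N−1 > ln(0.12)/ln(0.671) = 5.31, so N−1 ≥ 6 and N = 7.
Check: N=7 gives T = 0.09128 < 0.12; N=6 gives T = 0.136.

N = 7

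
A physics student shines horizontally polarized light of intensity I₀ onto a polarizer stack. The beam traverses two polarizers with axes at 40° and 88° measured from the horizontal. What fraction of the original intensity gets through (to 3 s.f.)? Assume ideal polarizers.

I₁ = I₀ cos²(40° − 0°) = I₀ cos²(40°) = 0.5868 I₀.
I₂ = I₁ cos²(88° − 40°) = 0.5868 I₀ · cos²(48°) = 0.2627 I₀.
Transmitted fraction = 0.2627.

≈ 0.263 I₀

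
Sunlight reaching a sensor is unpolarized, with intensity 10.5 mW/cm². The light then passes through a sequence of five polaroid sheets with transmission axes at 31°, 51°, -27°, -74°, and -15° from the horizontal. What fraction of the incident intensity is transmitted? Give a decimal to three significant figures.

Unpolarized light through the first polarizer → I₁ = 10.5 mW/cm²/2 = 5.25 mW/cm², polarized at 31°.
I₂ = I₁ · cos²(20°) = 5.25 · 0.883 = 4.636 mW/cm².
I₃ = I₂ · cos²(78°) = 4.636 · 0.04323 = 0.2004 mW/cm².
I₄ = I₃ · cos²(47°) = 0.2004 · 0.4651 = 0.09321 mW/cm².
I₅ = I₄ · cos²(59°) = 0.09321 · 0.2653 = 0.02472 mW/cm².
Transmitted fraction = 0.002355.

I/I₀ ≈ 0.00235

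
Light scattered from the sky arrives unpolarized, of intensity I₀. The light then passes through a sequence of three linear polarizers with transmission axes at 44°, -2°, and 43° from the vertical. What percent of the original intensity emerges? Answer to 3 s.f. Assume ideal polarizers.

Unpolarized light through the first polarizer → I₁ = ½ I₀, now polarized at 44°.
I₂ = I₁ cos²(-2° − 44°) = 0.5 I₀ · cos²(46°) = 0.2413 I₀.
I₃ = I₂ cos²(43° + 2°) = 0.2413 I₀ · cos²(45°) = 0.1206 I₀.
That is 12.06% of the incident intensity.

≈ 12.1%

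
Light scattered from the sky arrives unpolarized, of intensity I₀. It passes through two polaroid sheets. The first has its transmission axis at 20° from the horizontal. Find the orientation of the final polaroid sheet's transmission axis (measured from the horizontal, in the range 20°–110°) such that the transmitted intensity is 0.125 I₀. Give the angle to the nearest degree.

Unpolarized light through the first polarizer → I₁ = ½ I₀, now polarized at 20°.
Need I₂/I₀ = 0.125, so cos²(θ − 20°) = 0.125 / 0.5 = 0.25.
θ − 20° = arccos(√0.25) = 60.0°, giving θ ≈ 20 + 60.0 = 80.0°.

θ ≈ 80°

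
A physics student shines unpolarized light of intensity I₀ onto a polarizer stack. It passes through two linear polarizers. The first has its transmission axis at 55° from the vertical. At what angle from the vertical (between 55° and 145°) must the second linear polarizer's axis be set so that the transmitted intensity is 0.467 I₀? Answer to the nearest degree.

θ ≈ 70°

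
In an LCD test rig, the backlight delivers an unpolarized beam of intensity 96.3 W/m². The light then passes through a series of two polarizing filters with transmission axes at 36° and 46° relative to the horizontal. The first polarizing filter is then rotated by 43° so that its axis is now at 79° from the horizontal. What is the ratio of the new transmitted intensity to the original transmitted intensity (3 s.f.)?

Before rotation:
Unpolarized light through the first polarizer → I₁ = ½ I₀, now polarized at 36°.
I₂ = I₁ cos²(46° − 36°) = 0.5 I₀ · cos²(10°) = 0.4849 I₀.
After rotation:
Unpolarized light through the first polarizer → I₁ = ½ I₀, now polarized at 79°.
I₂ = I₁ cos²(46° − 79°) = 0.5 I₀ · cos²(33°) = 0.3517 I₀.
Ratio = 0.3517 / 0.4849 = 0.7252.

I_new/I_old ≈ 0.725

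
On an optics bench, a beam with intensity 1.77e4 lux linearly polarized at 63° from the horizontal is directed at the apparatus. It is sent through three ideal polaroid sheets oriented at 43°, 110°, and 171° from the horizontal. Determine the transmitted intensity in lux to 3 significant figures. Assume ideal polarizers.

I ≈ 561 lux

By Malus's law, I₁ = 1.77e4 lux · cos²(20°) = 1.563e+04 lux.
I₂ = I₁ · cos²(67°) = 1.563e+04 · 0.1527 = 2386 lux.
I₃ = I₂ · cos²(61°) = 2386 · 0.235 = 560.8 lux.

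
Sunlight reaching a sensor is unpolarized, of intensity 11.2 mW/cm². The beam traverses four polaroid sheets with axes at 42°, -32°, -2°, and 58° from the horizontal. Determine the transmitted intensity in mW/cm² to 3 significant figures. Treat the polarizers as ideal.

Unpolarized light through the first polarizer → I₁ = 11.2 mW/cm²/2 = 5.6 mW/cm², polarized at 42°.
I₂ = I₁ · cos²(74°) = 5.6 · 0.07598 = 0.4255 mW/cm².
I₃ = I₂ · cos²(30°) = 0.4255 · 0.75 = 0.3191 mW/cm².
I₄ = I₃ · cos²(60°) = 0.3191 · 0.25 = 0.07977 mW/cm².

I ≈ 0.0798 mW/cm²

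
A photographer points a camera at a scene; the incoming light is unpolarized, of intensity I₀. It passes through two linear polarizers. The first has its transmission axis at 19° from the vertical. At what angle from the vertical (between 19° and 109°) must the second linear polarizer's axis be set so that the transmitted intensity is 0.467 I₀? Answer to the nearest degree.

θ ≈ 34°

Unpolarized light through the first polarizer → I₁ = ½ I₀, now polarized at 19°.
Need I₂/I₀ = 0.467, so cos²(θ − 19°) = 0.467 / 0.5 = 0.934.
θ − 19° = arccos(√0.934) = 14.9°, giving θ ≈ 19 + 14.9 = 33.9°.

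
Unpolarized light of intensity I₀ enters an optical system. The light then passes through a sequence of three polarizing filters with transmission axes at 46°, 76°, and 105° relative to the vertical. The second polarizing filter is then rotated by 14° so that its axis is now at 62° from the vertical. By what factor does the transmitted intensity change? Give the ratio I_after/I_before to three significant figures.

Before rotation:
Unpolarized light through the first polarizer → I₁ = ½ I₀, now polarized at 46°.
I₂ = I₁ cos²(76° − 46°) = 0.5 I₀ · cos²(30°) = 0.375 I₀.
I₃ = I₂ cos²(105° − 76°) = 0.375 I₀ · cos²(29°) = 0.2869 I₀.
After rotation:
Unpolarized light through the first polarizer → I₁ = ½ I₀, now polarized at 46°.
I₂ = I₁ cos²(62° − 46°) = 0.5 I₀ · cos²(16°) = 0.462 I₀.
I₃ = I₂ cos²(105° − 62°) = 0.462 I₀ · cos²(43°) = 0.2471 I₀.
Ratio = 0.2471 / 0.2869 = 0.8615.

I_new/I_old ≈ 0.861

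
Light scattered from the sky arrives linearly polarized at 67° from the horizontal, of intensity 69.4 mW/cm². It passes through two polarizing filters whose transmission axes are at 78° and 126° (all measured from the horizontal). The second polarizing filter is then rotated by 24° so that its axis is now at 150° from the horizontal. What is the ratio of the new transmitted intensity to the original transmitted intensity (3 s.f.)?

I_new/I_old ≈ 0.213

Before rotation:
I₁ = I₀ cos²(78° − 67°) = I₀ cos²(11°) = 0.9636 I₀.
I₂ = I₁ cos²(126° − 78°) = 0.9636 I₀ · cos²(48°) = 0.4314 I₀.
After rotation:
I₁ = I₀ cos²(78° − 67°) = I₀ cos²(11°) = 0.9636 I₀.
I₂ = I₁ cos²(150° − 78°) = 0.9636 I₀ · cos²(72°) = 0.09201 I₀.
Ratio = 0.09201 / 0.4314 = 0.2133.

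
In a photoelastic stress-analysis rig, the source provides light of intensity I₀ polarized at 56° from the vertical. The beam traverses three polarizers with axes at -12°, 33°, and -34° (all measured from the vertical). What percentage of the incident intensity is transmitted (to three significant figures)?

≈ 1.07%

By Malus's law, I₁ = I₀ cos²(-12° − 56°) = I₀ cos²(68°) = 0.1403 I₀.
I₂ = I₁ cos²(33° + 12°) = 0.1403 I₀ · cos²(45°) = 0.07017 I₀.
I₃ = I₂ cos²(-34° − 33°) = 0.07017 I₀ · cos²(67°) = 0.01071 I₀.
That is 1.071% of the incident intensity.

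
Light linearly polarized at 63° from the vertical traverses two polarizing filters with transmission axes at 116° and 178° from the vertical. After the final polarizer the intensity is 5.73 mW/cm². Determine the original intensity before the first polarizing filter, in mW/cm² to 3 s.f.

I₀ ≈ 71.8 mW/cm²

I₁ = I₀ cos²(116° − 63°) = I₀ cos²(53°) = 0.3622 I₀.
I₂ = I₁ cos²(178° − 116°) = 0.3622 I₀ · cos²(62°) = 0.07983 I₀.
So 5.73 mW/cm² = 0.07983 I₀, giving I₀ = 5.73/0.07983 = 71.78 mW/cm².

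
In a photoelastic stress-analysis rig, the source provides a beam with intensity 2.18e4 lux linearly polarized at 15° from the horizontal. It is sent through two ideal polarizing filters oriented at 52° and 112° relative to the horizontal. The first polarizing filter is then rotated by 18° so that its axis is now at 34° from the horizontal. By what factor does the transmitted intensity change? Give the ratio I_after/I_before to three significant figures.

Before rotation:
By Malus's law, I₁ = I₀ cos²(52° − 15°) = I₀ cos²(37°) = 0.6378 I₀.
I₂ = I₁ cos²(112° − 52°) = 0.6378 I₀ · cos²(60°) = 0.1595 I₀.
After rotation:
I₁ = I₀ cos²(34° − 15°) = I₀ cos²(19°) = 0.894 I₀.
I₂ = I₁ cos²(112° − 34°) = 0.894 I₀ · cos²(78°) = 0.03865 I₀.
Ratio = 0.03865 / 0.1595 = 0.2424.

I_new/I_old ≈ 0.242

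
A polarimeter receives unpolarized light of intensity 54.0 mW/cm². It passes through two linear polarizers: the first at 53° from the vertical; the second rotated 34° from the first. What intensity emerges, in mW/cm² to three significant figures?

Unpolarized light through the first polarizer → I₁ = 54.0 mW/cm²/2 = 27 mW/cm², polarized at 53°.
I₂ = I₁ · cos²(34°) = 27 · 0.6873 = 18.56 mW/cm².

I ≈ 18.6 mW/cm²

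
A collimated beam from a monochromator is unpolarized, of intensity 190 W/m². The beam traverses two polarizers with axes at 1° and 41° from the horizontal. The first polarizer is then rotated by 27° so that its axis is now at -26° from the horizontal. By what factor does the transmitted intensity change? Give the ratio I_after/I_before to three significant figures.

Before rotation:
Unpolarized light through the first polarizer → I₁ = ½ I₀, now polarized at 1°.
I₂ = I₁ cos²(41° − 1°) = 0.5 I₀ · cos²(40°) = 0.2934 I₀.
After rotation:
Unpolarized light through the first polarizer → I₁ = ½ I₀, now polarized at -26°.
I₂ = I₁ cos²(41° + 26°) = 0.5 I₀ · cos²(67°) = 0.07634 I₀.
Ratio = 0.07634 / 0.2934 = 0.2602.

I_new/I_old ≈ 0.260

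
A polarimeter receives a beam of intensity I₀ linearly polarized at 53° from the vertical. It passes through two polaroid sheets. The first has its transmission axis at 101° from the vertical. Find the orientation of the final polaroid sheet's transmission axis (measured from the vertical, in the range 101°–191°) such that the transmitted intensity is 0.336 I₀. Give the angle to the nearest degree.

By Malus's law, I₁ = I₀ cos²(101° − 53°) = I₀ cos²(48°) = 0.4477 I₀.
Need I₂/I₀ = 0.336, so cos²(θ − 101°) = 0.336 / 0.4477 = 0.7504.
θ − 101° = arccos(√0.7504) = 30.0°, giving θ ≈ 101 + 30.0 = 131.0°.

θ ≈ 131°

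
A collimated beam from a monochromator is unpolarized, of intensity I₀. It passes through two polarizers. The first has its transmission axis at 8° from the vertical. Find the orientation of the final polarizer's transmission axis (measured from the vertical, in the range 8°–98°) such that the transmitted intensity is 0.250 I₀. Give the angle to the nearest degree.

Unpolarized light through the first polarizer → I₁ = ½ I₀, now polarized at 8°.
Need I₂/I₀ = 0.25, so cos²(θ − 8°) = 0.25 / 0.5 = 0.5.
θ − 8° = arccos(√0.5) = 45.0°, giving θ ≈ 8 + 45.0 = 53.0°.

θ ≈ 53°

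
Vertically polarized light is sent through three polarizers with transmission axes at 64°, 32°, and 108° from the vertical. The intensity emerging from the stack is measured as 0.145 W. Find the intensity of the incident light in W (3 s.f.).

I₀ ≈ 17.9 W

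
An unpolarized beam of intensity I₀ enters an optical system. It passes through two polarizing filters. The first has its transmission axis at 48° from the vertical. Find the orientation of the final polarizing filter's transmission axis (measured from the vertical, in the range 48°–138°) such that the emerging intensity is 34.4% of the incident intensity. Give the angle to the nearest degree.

Unpolarized light through the first polarizer → I₁ = ½ I₀, now polarized at 48°.
Need I₂/I₀ = 0.344, so cos²(θ − 48°) = 0.344 / 0.5 = 0.688.
θ − 48° = arccos(√0.688) = 34.0°, giving θ ≈ 48 + 34.0 = 82.0°.

θ ≈ 82°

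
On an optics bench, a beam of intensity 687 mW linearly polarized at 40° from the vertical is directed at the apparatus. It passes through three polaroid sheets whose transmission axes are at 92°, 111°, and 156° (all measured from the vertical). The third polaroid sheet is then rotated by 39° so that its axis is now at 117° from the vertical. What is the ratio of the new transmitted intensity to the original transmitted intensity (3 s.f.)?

Before rotation:
I₁ = I₀ cos²(92° − 40°) = I₀ cos²(52°) = 0.379 I₀.
I₂ = I₁ cos²(111° − 92°) = 0.379 I₀ · cos²(19°) = 0.3389 I₀.
I₃ = I₂ cos²(156° − 111°) = 0.3389 I₀ · cos²(45°) = 0.1694 I₀.
After rotation:
I₁ = I₀ cos²(92° − 40°) = I₀ cos²(52°) = 0.379 I₀.
I₂ = I₁ cos²(111° − 92°) = 0.379 I₀ · cos²(19°) = 0.3389 I₀.
I₃ = I₂ cos²(117° − 111°) = 0.3389 I₀ · cos²(6°) = 0.3352 I₀.
Ratio = 0.3352 / 0.1694 = 1.978.

I_new/I_old ≈ 1.98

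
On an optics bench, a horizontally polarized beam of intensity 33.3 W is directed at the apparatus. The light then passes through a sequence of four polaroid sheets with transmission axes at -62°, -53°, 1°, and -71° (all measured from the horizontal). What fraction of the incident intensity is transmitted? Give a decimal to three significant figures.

I/I₀ ≈ 0.00709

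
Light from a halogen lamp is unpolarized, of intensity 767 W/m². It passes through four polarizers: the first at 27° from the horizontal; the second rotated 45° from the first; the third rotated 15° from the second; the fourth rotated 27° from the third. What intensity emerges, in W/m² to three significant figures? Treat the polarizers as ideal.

Unpolarized light through the first polarizer → I₁ = 767 W/m²/2 = 383.5 W/m², polarized at 27°.
I₂ = I₁ · cos²(45°) = 383.5 · 0.5 = 191.8 W/m².
I₃ = I₂ · cos²(15°) = 191.8 · 0.933 = 178.9 W/m².
I₄ = I₃ · cos²(27°) = 178.9 · 0.7939 = 142 W/m².

I ≈ 142 W/m²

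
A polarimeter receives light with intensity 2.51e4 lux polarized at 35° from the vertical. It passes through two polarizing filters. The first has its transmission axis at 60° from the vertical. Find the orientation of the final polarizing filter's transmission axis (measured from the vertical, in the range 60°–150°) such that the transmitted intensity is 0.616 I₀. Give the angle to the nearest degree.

By Malus's law, I₁ = I₀ cos²(60° − 35°) = I₀ cos²(25°) = 0.8214 I₀.
Need I₂/I₀ = 0.616, so cos²(θ − 60°) = 0.616 / 0.8214 = 0.7499.
θ − 60° = arccos(√0.7499) = 30.0°, giving θ ≈ 60 + 30.0 = 90.0°.

θ ≈ 90°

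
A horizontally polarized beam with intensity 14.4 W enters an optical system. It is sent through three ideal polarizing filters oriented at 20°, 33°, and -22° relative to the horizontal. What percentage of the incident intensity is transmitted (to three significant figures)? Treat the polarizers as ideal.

By Malus's law, I₁ = 14.4 W · cos²(20°) = 12.72 W.
I₂ = I₁ · cos²(13°) = 12.72 · 0.9494 = 12.07 W.
I₃ = I₂ · cos²(55°) = 12.07 · 0.329 = 3.972 W.
That is 27.58% of the incident intensity.

≈ 27.6%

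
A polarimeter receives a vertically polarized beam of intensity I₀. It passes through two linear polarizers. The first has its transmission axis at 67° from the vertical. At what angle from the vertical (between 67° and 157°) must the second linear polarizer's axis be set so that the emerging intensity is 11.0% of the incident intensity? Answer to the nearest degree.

θ ≈ 99°

By Malus's law, I₁ = I₀ cos²(67° − 0°) = I₀ cos²(67°) = 0.1527 I₀.
Need I₂/I₀ = 0.11, so cos²(θ − 67°) = 0.11 / 0.1527 = 0.7205.
θ − 67° = arccos(√0.7205) = 31.9°, giving θ ≈ 67 + 31.9 = 98.9°.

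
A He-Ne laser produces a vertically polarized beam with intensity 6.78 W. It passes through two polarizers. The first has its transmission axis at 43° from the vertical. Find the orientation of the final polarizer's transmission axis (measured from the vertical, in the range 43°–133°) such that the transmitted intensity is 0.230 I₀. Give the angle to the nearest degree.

θ ≈ 92°

I₁ = I₀ cos²(43° − 0°) = I₀ cos²(43°) = 0.5349 I₀.
Need I₂/I₀ = 0.23, so cos²(θ − 43°) = 0.23 / 0.5349 = 0.43.
θ − 43° = arccos(√0.43) = 49.0°, giving θ ≈ 43 + 49.0 = 92.0°.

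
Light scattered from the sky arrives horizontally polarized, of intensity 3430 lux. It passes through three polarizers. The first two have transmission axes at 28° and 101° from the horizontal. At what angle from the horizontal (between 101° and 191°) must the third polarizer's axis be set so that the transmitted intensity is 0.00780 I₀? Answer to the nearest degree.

θ ≈ 171°

I₁ = I₀ cos²(28° − 0°) = I₀ cos²(28°) = 0.7796 I₀.
I₂ = I₁ cos²(101° − 28°) = 0.7796 I₀ · cos²(73°) = 0.06664 I₀.
Need I₃/I₀ = 0.0078, so cos²(θ − 101°) = 0.0078 / 0.06664 = 0.117.
θ − 101° = arccos(√0.117) = 70.0°, giving θ ≈ 101 + 70.0 = 171.0°.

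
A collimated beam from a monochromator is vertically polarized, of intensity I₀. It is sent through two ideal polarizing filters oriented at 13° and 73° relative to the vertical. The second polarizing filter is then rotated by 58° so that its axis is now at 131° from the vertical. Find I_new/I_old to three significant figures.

Before rotation:
I₁ = I₀ cos²(13° − 0°) = I₀ cos²(13°) = 0.9494 I₀.
I₂ = I₁ cos²(73° − 13°) = 0.9494 I₀ · cos²(60°) = 0.2373 I₀.
After rotation:
I₁ = I₀ cos²(13° − 0°) = I₀ cos²(13°) = 0.9494 I₀.
Angle between axes 1 and 2: 62°. I₂ = 0.9494 I₀ · cos²(62°) = 0.2093 I₀.
Ratio = 0.2093 / 0.2373 = 0.8816.

I_new/I_old ≈ 0.882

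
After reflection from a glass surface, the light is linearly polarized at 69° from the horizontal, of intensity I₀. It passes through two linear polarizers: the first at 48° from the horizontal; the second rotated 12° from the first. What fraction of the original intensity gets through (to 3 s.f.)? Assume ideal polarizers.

≈ 0.834 I₀

I₁ = I₀ cos²(48° − 69°) = I₀ cos²(21°) = 0.8716 I₀.
I₂ = I₁ cos²(12°) = 0.8716 · 0.9568 I₀ = 0.8339 I₀.
Transmitted fraction = 0.8339.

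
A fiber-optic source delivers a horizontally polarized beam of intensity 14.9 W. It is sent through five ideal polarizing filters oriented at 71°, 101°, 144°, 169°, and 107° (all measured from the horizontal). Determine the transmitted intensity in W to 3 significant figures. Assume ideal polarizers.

I ≈ 0.115 W

I₁ = 14.9 W · cos²(71°) = 1.579 W.
I₂ = I₁ · cos²(30°) = 1.579 · 0.75 = 1.184 W.
I₃ = I₂ · cos²(43°) = 1.184 · 0.5349 = 0.6336 W.
I₄ = I₃ · cos²(25°) = 0.6336 · 0.8214 = 0.5204 W.
I₅ = I₄ · cos²(62°) = 0.5204 · 0.2204 = 0.1147 W.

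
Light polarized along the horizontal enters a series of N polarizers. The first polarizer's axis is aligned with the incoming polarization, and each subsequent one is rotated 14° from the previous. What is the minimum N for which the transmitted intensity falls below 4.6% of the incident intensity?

N = 53

First polarizer is aligned with the polarization: full transmission.
Each further stage multiplies by cos²(14°) = 0.9415.
After N polarizers: T = 0.9415^(N−1). Require T < 0.046 ⇒ N−1 > ln(0.046)/ln(0.9415) = 51.06, so N−1 ≥ 52 and N = 53.
Check: N=53 gives T = 0.04345 < 0.046; N=52 gives T = 0.04616.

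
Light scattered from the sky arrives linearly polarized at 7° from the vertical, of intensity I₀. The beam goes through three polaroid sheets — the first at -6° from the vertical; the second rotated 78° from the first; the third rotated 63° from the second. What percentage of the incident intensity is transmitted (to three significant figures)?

≈ 0.846%

I₁ = I₀ cos²(-6° − 7°) = I₀ cos²(13°) = 0.9494 I₀.
I₂ = I₁ cos²(78°) = 0.9494 · 0.04323 I₀ = 0.04104 I₀.
I₃ = I₂ cos²(63°) = 0.04104 · 0.2061 I₀ = 0.008459 I₀.
That is 0.8459% of the incident intensity.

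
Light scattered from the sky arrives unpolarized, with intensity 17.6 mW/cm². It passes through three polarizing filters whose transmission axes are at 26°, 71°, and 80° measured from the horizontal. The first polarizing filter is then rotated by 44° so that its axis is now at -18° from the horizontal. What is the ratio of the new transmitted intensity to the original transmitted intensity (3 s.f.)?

I_new/I_old ≈ 0.000609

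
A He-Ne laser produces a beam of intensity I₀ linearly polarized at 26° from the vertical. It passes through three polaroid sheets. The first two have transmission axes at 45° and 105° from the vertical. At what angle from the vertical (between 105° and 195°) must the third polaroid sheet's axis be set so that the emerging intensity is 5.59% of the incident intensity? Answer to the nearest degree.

θ ≈ 165°

I₁ = I₀ cos²(45° − 26°) = I₀ cos²(19°) = 0.894 I₀.
I₂ = I₁ cos²(105° − 45°) = 0.894 I₀ · cos²(60°) = 0.2235 I₀.
Need I₃/I₀ = 0.0559, so cos²(θ − 105°) = 0.0559 / 0.2235 = 0.2501.
θ − 105° = arccos(√0.2501) = 60.0°, giving θ ≈ 105 + 60.0 = 165.0°.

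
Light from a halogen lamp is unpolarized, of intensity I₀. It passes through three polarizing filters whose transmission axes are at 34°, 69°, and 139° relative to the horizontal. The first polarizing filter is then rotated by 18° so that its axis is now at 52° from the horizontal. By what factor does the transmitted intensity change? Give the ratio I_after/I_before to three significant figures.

Before rotation:
Unpolarized light through the first polarizer → I₁ = ½ I₀, now polarized at 34°.
I₂ = I₁ cos²(69° − 34°) = 0.5 I₀ · cos²(35°) = 0.3355 I₀.
I₃ = I₂ cos²(139° − 69°) = 0.3355 I₀ · cos²(70°) = 0.03925 I₀.
After rotation:
Unpolarized light through the first polarizer → I₁ = ½ I₀, now polarized at 52°.
I₂ = I₁ cos²(69° − 52°) = 0.5 I₀ · cos²(17°) = 0.4573 I₀.
I₃ = I₂ cos²(139° − 69°) = 0.4573 I₀ · cos²(70°) = 0.05349 I₀.
Ratio = 0.05349 / 0.03925 = 1.363.

I_new/I_old ≈ 1.36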